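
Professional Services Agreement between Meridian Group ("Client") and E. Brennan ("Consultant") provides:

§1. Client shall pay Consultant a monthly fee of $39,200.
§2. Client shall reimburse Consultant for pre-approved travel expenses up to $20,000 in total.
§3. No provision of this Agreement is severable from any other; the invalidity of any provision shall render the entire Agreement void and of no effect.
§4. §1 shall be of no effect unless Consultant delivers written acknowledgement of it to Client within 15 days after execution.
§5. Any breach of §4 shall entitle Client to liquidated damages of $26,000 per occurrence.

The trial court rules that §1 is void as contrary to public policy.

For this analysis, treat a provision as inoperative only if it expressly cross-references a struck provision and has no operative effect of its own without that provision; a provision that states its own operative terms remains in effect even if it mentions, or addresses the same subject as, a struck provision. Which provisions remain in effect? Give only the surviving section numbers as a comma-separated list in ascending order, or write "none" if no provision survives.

§1 is struck. §4 operates only by reference to §1, so it falls with §1. §5 operates only by reference to §4, so it falls with §4. §3 provides that the Agreement is not severable, so the invalidity of any one provision voids the entire Agreement. No provision of the Agreement survives.

none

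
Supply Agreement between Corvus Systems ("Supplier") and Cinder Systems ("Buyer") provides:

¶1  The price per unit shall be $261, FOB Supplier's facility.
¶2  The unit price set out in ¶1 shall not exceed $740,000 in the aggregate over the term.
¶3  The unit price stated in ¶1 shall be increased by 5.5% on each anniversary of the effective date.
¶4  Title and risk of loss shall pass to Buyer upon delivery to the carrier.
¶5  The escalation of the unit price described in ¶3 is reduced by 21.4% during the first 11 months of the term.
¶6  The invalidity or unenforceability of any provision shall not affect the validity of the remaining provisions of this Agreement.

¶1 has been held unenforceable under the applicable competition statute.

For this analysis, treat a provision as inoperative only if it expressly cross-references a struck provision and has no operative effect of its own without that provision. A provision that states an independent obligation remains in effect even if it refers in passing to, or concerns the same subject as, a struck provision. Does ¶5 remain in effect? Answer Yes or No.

¶1 is struck. ¶2 operates only by reference to ¶1, so it falls with ¶1. ¶3 does nothing except set the escalation of the unit price by reference to ¶1; with ¶1 gone it has no independent effect and is inoperative. ¶5 does nothing except set the introductory reduction to the escalation of the unit price by reference to ¶3; with ¶3 gone it has no independent effect and is inoperative. ¶6 is a severability clause and preserves every provision that can still be given independent effect. ¶4 and ¶6 remain in effect. ¶5 is among the inoperative provisions, so the answer is no.

No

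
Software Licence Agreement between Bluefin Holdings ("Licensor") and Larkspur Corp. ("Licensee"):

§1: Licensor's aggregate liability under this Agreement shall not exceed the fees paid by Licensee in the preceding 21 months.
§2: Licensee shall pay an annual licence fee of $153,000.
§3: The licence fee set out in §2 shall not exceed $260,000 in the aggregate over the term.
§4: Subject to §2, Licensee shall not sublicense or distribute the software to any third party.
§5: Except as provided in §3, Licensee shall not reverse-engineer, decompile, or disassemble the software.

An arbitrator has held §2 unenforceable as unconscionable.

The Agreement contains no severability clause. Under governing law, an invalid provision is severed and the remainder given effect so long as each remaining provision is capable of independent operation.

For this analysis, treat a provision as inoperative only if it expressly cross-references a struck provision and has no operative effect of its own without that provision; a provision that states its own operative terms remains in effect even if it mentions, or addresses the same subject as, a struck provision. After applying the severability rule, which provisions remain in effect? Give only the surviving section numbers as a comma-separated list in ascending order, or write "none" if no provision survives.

§2 is struck. §3 does nothing except set the aggregate cap on the licence fee by reference to §2; with §2 gone it has no independent effect and is inoperative. Although §5 refers to §3, its operative terms do not depend on §3, so it remains in effect. §4 mentions §2 but its own obligation stands independently of §2, so §4 is not affected. Under the stated default rule, only provisions that cannot operate independently fall away; the rest are enforced. §1, §4, and §5 remain in effect.

1, 4, 5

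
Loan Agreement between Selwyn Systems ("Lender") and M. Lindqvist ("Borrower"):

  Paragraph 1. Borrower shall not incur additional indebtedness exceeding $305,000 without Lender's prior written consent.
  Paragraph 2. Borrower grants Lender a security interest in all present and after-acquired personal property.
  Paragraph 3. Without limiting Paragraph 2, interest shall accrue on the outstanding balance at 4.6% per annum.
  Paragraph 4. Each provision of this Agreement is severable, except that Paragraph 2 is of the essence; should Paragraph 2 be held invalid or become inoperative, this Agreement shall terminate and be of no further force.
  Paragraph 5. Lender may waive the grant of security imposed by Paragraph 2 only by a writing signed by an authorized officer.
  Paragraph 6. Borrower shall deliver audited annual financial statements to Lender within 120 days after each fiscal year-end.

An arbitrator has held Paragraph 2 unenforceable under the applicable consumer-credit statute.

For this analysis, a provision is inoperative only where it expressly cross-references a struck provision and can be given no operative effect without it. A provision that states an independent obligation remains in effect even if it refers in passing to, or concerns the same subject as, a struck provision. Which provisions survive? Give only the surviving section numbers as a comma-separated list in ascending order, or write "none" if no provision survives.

Paragraph 2 is struck. Paragraph 5 merely fixes the waiver condition for Paragraph 2; with Paragraph 2 gone it has nothing to operate on and falls away. Paragraph 4 makes Paragraph 2 an essential term, and Paragraph 2 is the provision held invalid; under Paragraph 4, the entire Agreement is therefore void. No provision of the Agreement survives.

none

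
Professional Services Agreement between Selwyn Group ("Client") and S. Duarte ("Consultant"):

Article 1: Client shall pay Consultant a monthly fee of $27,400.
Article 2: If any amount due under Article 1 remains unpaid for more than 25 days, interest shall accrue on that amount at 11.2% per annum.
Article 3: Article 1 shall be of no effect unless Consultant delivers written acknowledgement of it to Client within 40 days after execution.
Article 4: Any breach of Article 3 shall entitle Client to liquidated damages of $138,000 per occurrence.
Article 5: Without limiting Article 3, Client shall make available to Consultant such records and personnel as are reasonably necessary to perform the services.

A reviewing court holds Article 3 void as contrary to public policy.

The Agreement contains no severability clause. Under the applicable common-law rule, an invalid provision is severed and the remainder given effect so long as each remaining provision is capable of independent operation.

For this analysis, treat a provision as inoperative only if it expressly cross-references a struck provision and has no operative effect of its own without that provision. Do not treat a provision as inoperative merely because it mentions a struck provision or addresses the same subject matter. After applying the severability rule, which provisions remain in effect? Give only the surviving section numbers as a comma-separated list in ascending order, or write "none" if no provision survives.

Article 3 is struck. Article 4 operates only by reference to Article 3, so it falls with Article 3. Article 5 mentions Article 3 but its own obligation stands independently of Article 3, so Article 5 is not affected. Under the stated default rule, only provisions that cannot operate independently fall away; the rest are enforced. The provisions still in force are Article 1, Article 2, and Article 5.

1, 2, 5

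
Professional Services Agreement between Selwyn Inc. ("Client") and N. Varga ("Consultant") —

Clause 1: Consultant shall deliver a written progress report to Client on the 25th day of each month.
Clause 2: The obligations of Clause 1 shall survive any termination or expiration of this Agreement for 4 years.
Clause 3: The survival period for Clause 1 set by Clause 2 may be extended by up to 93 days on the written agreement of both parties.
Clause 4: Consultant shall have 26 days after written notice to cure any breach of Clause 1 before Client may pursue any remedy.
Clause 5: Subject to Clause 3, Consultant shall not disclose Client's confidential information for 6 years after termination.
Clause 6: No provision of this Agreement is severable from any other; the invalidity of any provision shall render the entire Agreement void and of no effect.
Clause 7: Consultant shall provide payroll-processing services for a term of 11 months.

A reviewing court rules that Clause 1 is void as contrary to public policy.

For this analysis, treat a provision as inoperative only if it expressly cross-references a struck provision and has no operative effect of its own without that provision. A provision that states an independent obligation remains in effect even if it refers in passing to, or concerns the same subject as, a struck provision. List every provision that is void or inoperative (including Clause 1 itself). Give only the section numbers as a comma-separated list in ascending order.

1, 2, 3, 4, 5, 6, 7

Clause 1 is struck. The only function of Clause 2 is the survival period for Clause 1, so it cannot stand once Clause 1 is removed. Clause 4 has no operative effect of its own apart from Clause 1 and is therefore inoperative. Clause 3 has no operative effect of its own apart from Clause 2 and is therefore inoperative. Clause 6 provides that the Agreement is not severable, so the invalidity of any one provision voids the entire Agreement. No provision of the Agreement survives.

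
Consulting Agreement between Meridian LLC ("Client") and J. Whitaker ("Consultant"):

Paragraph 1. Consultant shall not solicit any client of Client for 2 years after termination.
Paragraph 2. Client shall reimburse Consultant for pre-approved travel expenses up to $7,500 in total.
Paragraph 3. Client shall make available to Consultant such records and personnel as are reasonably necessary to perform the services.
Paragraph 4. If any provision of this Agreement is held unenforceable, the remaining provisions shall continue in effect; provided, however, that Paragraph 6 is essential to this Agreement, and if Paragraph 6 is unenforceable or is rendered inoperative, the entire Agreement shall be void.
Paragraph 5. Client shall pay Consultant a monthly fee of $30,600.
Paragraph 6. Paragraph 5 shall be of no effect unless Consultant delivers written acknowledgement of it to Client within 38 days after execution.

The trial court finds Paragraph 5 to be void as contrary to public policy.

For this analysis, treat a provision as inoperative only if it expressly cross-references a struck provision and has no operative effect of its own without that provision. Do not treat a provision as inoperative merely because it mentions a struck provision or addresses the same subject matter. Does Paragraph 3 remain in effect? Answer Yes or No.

No

Paragraph 5 is struck. Paragraph 6 has no operative effect of its own apart from Paragraph 5 and is therefore inoperative. Paragraph 4 makes Paragraph 6 an essential term, and Paragraph 6 has been rendered inoperative by the cascade; under Paragraph 4, the entire Agreement is therefore void. No provision of the Agreement survives. Paragraph 3 is among the inoperative provisions, so the answer is no.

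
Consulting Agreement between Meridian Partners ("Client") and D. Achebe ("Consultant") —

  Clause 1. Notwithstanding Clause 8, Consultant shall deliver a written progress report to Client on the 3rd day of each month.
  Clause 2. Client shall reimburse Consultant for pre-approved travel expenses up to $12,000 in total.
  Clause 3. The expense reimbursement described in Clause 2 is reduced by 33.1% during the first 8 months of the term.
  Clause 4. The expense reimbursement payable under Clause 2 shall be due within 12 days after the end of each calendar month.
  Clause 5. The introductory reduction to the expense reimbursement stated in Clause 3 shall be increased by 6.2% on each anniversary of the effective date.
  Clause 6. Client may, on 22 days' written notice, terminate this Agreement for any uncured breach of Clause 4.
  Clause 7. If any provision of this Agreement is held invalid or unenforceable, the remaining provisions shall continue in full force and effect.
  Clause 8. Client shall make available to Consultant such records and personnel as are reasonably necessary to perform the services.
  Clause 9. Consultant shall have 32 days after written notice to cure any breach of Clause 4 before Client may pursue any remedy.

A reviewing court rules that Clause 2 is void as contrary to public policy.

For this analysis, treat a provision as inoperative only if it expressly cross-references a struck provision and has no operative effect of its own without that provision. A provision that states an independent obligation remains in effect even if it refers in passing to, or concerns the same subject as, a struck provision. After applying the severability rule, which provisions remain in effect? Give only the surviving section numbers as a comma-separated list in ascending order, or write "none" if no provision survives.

1, 7, 8

Clause 2 is struck. Clause 3 has no operative effect of its own apart from Clause 2 and is therefore inoperative. The whole of Clause 4 is the payment deadline for the expense reimbursement, defined by reference to Clause 2, so Clause 4 cannot stand once Clause 2 is removed. Clause 5 does nothing except set the escalation of the introductory reduction to the expense reimbursement by reference to Clause 3; with Clause 3 gone it has no independent effect and is inoperative. Clause 6 operates only by reference to Clause 4, so it falls with Clause 4. Clause 9 operates only by reference to Clause 4, so it falls with Clause 4. Under the severability clause in Clause 7, the remaining provisions continue in force. Clause 1, Clause 7, and Clause 8 remain in effect.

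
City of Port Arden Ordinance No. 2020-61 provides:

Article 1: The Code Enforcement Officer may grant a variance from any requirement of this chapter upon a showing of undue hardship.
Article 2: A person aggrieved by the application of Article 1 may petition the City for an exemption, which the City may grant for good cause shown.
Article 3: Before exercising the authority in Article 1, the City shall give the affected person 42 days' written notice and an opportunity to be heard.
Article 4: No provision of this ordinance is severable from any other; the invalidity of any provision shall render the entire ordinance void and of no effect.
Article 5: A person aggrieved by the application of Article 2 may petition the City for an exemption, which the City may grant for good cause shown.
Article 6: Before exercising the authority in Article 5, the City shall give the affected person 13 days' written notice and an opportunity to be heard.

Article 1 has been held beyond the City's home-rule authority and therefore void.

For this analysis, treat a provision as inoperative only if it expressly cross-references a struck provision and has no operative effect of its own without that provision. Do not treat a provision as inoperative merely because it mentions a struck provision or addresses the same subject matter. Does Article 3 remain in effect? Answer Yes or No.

No

Article 1 is struck. Article 2 has no operative effect of its own apart from Article 1 and is therefore inoperative. Article 3 operates only by reference to Article 1, so it falls with Article 1. Article 5 has no operative effect of its own apart from Article 2 and is therefore inoperative. Article 6 operates only by reference to Article 5, so it falls with Article 5. Article 4 provides that the ordinance is not severable, so the invalidity of any one provision voids the entire ordinance. No provision of the ordinance survives. Article 3 is among the inoperative provisions, so the answer is no.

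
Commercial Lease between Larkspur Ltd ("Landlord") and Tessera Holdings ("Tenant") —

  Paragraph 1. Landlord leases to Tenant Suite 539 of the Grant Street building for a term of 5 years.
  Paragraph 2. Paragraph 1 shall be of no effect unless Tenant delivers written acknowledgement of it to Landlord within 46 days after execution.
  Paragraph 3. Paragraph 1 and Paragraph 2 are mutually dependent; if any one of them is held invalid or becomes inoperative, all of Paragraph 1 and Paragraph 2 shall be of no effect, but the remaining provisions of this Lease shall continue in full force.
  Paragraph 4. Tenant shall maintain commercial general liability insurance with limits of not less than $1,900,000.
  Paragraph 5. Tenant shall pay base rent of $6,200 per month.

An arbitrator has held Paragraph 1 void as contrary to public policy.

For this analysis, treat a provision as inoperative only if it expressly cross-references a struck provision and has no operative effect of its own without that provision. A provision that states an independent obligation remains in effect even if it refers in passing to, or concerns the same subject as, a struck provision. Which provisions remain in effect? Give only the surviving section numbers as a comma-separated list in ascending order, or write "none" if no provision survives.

Paragraph 1 is struck. Paragraph 2 operates only by reference to Paragraph 1, so it falls with Paragraph 1. Paragraph 3 declares Paragraph 1 and Paragraph 2 mutually dependent; since one of them has fallen, all of them are of no effect. The remainder continues in force under Paragraph 3. That leaves Paragraph 3, Paragraph 4, and Paragraph 5 in effect.

3, 4, 5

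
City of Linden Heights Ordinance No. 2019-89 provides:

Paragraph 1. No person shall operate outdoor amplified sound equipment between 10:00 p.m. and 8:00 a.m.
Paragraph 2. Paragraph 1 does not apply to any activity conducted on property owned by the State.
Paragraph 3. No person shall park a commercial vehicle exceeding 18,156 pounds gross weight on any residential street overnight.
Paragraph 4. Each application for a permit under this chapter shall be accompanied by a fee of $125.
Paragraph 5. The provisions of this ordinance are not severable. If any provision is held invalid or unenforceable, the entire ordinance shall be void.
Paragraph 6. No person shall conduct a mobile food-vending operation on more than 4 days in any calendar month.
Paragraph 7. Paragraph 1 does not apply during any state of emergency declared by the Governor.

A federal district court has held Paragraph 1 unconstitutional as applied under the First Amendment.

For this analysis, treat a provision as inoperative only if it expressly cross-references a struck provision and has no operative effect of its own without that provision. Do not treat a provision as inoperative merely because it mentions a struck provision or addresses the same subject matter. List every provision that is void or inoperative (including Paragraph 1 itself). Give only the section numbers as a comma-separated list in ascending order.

1, 2, 3, 4, 5, 6, 7

Paragraph 1 is struck. Paragraph 2 has no operative effect of its own apart from Paragraph 1 and is therefore inoperative. Paragraph 7 operates only by reference to Paragraph 1, so it falls with Paragraph 1. Paragraph 5 provides that the ordinance is not severable, so the invalidity of any one provision voids the entire ordinance. No provision of the ordinance survives.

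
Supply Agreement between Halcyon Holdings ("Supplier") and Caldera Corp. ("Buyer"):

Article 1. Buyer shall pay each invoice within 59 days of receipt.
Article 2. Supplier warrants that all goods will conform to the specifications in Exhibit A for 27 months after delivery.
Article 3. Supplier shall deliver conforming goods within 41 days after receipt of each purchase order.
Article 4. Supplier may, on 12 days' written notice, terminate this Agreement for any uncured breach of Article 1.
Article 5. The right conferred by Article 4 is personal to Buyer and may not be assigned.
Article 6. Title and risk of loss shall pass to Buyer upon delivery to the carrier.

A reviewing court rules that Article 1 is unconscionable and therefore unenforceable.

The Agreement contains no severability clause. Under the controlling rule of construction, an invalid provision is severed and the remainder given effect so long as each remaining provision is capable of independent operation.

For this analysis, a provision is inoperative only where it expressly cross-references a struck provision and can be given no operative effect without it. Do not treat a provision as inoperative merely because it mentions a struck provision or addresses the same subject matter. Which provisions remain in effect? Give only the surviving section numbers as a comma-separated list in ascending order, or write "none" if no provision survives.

2, 3, 6

Article 1 is struck. Article 4 operates only by reference to Article 1, so it falls with Article 1. Article 5 merely fixes the non-assignment of Article 4; with Article 4 gone it has nothing to operate on and falls away. Under the stated default rule, only provisions that cannot operate independently fall away; the rest are enforced. That leaves Article 2, Article 3, and Article 6 in effect.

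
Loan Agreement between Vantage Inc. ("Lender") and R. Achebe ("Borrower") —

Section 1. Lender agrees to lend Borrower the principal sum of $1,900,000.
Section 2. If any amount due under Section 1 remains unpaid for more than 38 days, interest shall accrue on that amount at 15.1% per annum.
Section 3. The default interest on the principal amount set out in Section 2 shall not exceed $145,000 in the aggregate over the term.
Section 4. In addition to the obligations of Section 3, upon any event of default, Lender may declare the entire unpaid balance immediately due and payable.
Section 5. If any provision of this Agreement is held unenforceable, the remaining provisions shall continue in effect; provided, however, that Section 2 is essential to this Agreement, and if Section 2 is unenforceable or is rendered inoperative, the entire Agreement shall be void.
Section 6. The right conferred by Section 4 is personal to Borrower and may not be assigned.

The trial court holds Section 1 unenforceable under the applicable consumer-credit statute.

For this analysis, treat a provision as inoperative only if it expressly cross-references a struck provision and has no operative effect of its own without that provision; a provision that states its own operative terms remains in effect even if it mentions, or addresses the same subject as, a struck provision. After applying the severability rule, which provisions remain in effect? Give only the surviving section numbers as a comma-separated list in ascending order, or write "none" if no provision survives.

Section 1 is struck. The whole of Section 2 is the default interest on the principal amount, defined by reference to Section 1, so Section 2 cannot stand once Section 1 is removed. Section 3 operates only by reference to Section 2, so it falls with Section 2. Section 5 makes Section 2 an essential term, and Section 2 has been rendered inoperative by the cascade; under Section 5, the entire Agreement is therefore void. No provision of the Agreement survives.

none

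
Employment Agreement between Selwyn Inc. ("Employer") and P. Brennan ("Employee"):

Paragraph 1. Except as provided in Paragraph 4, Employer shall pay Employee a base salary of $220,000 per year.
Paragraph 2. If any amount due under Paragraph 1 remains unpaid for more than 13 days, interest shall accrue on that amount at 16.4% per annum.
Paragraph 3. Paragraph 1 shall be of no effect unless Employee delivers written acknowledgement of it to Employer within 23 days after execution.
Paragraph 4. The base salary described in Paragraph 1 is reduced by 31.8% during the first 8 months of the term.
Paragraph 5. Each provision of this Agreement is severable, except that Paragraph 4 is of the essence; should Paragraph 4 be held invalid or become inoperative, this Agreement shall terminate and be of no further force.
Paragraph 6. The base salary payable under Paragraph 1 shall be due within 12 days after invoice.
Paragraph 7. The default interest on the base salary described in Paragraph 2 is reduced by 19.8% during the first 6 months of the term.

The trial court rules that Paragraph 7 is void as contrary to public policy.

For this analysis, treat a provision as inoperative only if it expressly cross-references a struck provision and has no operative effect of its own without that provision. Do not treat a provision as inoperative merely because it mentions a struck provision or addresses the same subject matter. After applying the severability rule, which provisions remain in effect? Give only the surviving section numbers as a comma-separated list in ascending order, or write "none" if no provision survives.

Paragraph 7 is struck. No other provision's operative terms depend on Paragraph 7. Paragraph 5 makes Paragraph 4 an essential term, but Paragraph 4 is unaffected, so the severability proviso in Paragraph 5 preserves the remaining provisions. That leaves Paragraph 1, Paragraph 2, Paragraph 3, Paragraph 4, Paragraph 5, and Paragraph 6 in effect.

1, 2, 3, 4, 5, 6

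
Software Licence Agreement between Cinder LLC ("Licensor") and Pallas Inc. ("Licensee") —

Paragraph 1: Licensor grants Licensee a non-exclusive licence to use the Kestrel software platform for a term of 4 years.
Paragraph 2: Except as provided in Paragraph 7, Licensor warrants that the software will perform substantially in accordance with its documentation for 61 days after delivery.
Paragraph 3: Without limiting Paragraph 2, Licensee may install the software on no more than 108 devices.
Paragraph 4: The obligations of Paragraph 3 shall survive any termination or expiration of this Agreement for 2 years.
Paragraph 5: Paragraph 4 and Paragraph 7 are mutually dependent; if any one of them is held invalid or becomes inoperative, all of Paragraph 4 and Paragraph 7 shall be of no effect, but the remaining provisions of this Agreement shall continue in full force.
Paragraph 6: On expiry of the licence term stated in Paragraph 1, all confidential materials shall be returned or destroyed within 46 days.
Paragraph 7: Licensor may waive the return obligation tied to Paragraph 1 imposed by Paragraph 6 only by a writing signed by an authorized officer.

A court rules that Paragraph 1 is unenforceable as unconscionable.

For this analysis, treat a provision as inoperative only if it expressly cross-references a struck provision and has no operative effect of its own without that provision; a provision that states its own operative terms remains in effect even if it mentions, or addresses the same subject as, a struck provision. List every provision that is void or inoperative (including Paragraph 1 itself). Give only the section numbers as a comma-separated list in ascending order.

1, 4, 6, 7

Paragraph 1 is struck. Paragraph 6 operates only by reference to Paragraph 1, so it falls with Paragraph 1. Paragraph 7 merely fixes the waiver condition for Paragraph 6; with Paragraph 6 gone it has nothing to operate on and falls away. Although Paragraph 2 refers to Paragraph 7, its operative terms do not depend on Paragraph 7, so it remains in effect. Paragraph 5 declares Paragraph 4 and Paragraph 7 mutually dependent; since one of them has fallen, all of them are of no effect. That brings down Paragraph 4 as well. The remainder continues in force under Paragraph 5. That leaves Paragraph 2, Paragraph 3, and Paragraph 5 in effect.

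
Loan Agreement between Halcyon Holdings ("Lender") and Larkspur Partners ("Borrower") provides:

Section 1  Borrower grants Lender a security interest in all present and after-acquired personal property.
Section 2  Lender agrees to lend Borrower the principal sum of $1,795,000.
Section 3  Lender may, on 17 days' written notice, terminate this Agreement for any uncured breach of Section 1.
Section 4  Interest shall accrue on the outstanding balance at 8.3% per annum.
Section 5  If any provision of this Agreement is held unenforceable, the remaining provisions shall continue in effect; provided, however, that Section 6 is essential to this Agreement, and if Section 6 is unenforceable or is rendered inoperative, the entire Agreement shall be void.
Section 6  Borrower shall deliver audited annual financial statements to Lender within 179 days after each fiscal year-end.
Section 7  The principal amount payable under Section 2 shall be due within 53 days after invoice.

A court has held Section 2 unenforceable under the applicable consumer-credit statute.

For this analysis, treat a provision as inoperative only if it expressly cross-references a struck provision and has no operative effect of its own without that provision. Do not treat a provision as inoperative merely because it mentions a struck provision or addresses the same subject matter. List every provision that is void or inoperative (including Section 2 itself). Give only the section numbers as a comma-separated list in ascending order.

Section 2 is struck. Section 7 has no operative effect of its own apart from Section 2 and is therefore inoperative. Section 5 makes Section 6 an essential term, but Section 6 is unaffected, so the severability proviso in Section 5 preserves the remaining provisions. The provisions still in force are Section 1, Section 3, Section 4, Section 5, and Section 6.

2, 7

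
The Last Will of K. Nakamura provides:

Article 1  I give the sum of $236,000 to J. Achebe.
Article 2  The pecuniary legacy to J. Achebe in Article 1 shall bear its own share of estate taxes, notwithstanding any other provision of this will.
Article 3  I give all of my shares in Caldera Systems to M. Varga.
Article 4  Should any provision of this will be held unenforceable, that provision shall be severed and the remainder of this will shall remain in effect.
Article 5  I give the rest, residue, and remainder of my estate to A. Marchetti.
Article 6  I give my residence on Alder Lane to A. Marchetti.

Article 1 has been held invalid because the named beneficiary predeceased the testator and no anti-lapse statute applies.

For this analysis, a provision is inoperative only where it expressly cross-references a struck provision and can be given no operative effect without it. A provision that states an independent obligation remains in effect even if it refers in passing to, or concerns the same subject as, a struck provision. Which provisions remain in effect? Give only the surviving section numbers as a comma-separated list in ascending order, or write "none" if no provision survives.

Article 1 is struck. Article 2 merely fixes the tax charge on Article 1; with Article 1 gone it has nothing to operate on and falls away. Article 4 is a severability clause and preserves every provision that can still be given independent effect. Article 3, Article 4, Article 5, and Article 6 remain in effect.

3, 4, 5, 6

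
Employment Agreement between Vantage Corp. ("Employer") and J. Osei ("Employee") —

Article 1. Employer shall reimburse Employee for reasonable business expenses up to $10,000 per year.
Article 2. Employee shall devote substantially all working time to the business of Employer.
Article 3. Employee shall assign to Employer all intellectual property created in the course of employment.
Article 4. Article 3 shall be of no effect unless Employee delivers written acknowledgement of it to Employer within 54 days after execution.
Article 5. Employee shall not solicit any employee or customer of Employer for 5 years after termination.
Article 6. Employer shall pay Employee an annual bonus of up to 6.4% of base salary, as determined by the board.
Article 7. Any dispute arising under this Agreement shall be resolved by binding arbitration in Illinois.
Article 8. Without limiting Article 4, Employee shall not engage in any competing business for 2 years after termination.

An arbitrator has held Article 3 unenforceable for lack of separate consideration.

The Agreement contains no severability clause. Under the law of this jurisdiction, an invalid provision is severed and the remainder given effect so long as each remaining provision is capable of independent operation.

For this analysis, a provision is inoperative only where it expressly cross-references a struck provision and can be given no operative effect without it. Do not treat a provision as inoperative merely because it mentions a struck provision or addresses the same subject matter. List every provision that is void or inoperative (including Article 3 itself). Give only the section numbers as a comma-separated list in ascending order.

Article 3 is struck. Article 4 has no operative effect of its own apart from Article 3 and is therefore inoperative. Article 8 mentions Article 4 but its own obligation stands independently of Article 4, so Article 8 is not affected. With no severability clause, the stated default rule severs what cannot stand and enforces each remaining provision that can operate on its own. The provisions still in force are Article 1, Article 2, Article 5, Article 6, Article 7, and Article 8.

3, 4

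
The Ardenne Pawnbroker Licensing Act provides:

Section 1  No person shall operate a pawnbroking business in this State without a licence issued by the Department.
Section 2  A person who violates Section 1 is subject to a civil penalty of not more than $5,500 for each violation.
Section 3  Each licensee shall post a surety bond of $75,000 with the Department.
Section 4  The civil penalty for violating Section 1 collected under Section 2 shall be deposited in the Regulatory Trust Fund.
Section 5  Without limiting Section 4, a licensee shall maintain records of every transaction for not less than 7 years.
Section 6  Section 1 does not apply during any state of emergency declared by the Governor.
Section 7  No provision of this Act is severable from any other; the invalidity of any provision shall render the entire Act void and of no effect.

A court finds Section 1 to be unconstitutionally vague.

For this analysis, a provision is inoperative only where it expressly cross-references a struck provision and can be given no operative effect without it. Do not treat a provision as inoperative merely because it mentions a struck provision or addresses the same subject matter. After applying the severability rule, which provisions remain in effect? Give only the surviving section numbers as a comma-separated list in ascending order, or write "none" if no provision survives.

Section 1 is struck. Section 2 operates only by reference to Section 1, so it falls with Section 1. The only function of Section 6 is the emergency suspension of Section 1, so it cannot stand once Section 1 is removed. Section 4 operates only by reference to Section 2, so it falls with Section 2. Section 7 provides that the Act is not severable, so the invalidity of any one provision voids the entire Act. No provision of the Act survives.

none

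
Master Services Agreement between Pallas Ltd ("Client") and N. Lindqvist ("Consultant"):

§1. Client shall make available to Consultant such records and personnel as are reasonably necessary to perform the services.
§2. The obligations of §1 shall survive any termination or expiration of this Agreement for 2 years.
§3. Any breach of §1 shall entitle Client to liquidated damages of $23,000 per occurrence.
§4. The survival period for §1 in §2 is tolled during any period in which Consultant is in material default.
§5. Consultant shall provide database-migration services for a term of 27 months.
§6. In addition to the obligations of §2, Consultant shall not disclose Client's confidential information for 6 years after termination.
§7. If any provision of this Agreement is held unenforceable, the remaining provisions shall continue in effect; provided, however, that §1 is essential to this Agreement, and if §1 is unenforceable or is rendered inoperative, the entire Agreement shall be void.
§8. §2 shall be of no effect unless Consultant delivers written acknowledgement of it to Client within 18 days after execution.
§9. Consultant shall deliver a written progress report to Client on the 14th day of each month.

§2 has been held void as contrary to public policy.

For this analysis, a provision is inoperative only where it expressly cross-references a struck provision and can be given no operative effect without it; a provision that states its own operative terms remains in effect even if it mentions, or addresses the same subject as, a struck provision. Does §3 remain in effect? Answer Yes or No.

§2 is struck. §4 has no operative effect of its own apart from §2 and is therefore inoperative. §8 has no operative effect of its own apart from §2 and is therefore inoperative. Although §6 refers to §2, its operative terms do not depend on §2, so it remains in effect. §7 makes §1 an essential term, but §1 is unaffected, so the severability proviso in §7 preserves the remaining provisions. The provisions still in force are §1, §3, §5, §6, §7, and §9. §3 is among the surviving provisions, so the answer is yes.

Yes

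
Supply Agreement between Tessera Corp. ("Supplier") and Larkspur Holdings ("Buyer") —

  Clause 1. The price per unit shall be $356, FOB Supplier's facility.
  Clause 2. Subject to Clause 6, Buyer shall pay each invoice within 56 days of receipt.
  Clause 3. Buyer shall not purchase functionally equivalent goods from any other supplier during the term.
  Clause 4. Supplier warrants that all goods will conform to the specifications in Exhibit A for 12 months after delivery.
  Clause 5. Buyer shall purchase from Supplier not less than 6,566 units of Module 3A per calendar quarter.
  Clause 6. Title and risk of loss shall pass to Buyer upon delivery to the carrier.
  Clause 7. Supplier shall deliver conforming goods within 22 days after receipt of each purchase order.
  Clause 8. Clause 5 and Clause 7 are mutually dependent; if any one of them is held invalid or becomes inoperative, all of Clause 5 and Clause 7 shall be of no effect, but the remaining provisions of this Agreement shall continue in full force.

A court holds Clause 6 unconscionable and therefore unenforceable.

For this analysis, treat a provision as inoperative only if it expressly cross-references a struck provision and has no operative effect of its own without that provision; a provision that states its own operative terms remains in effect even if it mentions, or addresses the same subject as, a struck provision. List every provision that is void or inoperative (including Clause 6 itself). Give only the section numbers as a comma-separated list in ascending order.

Clause 6 is struck. Although Clause 2 refers to Clause 6, its operative terms do not depend on Clause 6, so it remains in effect. No other provision's operative terms depend on Clause 6. Clause 8 ties Clause 5 and Clause 7 together, but none of those is affected here; the remaining provisions continue in force under Clause 8. Clause 1, Clause 2, Clause 3, Clause 4, Clause 5, Clause 7, and Clause 8 remain in effect.

6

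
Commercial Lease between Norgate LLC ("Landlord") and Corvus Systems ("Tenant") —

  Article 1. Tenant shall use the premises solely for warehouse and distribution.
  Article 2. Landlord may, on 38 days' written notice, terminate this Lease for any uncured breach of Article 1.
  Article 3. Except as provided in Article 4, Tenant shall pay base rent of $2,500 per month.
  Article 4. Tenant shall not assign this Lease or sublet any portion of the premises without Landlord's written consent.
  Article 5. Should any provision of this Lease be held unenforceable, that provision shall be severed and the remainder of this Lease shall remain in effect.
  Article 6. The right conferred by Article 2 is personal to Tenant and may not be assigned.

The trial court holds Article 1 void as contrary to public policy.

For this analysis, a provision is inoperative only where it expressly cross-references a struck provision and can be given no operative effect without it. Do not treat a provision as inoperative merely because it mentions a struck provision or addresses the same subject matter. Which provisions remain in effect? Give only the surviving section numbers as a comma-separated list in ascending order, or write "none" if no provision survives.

3, 4, 5

Article 1 is struck. Article 2 operates only by reference to Article 1, so it falls with Article 1. The only function of Article 6 is the non-assignment of Article 2, so it cannot stand once Article 2 is removed. Article 5 is a severability clause and preserves every provision that can still be given independent effect. Article 3, Article 4, and Article 5 remain in effect.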